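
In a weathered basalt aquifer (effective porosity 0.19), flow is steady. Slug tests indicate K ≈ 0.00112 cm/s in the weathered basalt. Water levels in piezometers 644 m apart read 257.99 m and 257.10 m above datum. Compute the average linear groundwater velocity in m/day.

Convert K: 0.00112 cm/s × 864 = 0.9677 m/day.
Hydraulic gradient i = (257.99 − 257.10) / 644 = 0.89 / 644 = 0.001382.
Darcy flux q = K · i = 0.9677 × 0.001382 = 0.001337 m/day.
Seepage velocity v = q / n_e = 0.001337 / 0.19 = 0.007039 m/day.

0.00704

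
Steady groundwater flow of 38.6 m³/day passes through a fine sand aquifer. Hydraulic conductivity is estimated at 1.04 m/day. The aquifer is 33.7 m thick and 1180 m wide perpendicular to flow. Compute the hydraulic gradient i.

Cross-sectional area A = 1180 × 33.7 = 39766 m².
From Q = K·A·i, i = Q / (K·A) = 38.6 / (1.040 × 39766) = 0.0009333.

0.000933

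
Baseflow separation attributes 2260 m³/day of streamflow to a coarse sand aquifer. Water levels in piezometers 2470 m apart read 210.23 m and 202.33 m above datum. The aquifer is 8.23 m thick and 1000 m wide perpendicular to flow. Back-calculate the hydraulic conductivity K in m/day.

Cross-sectional area A = 1000 × 8.23 = 8230 m².
Hydraulic gradient i = (210.23 − 202.33) / 2470 = 7.9 / 2470 = 0.003198.
From Q = K·A·i, K = Q / (A·i) = 2260 / (8230 × 0.003198) = 85.86 m/day.

85.9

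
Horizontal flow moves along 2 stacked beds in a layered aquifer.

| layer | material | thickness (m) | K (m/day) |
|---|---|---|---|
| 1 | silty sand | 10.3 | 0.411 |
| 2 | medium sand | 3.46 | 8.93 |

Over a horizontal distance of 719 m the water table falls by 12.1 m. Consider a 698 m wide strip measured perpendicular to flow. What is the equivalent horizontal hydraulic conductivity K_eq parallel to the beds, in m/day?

Flow is parallel to layering, so each bed carries its own Darcy discharge and the transmissivities add.
Σ(K_i·b_i) = 0.411×10.3 + 8.93×3.46 = 35.13 m²/day.
Total thickness b = 13.76 m, so K_eq = Σ(K_i·b_i)/b = 2.553 m/day.

2.55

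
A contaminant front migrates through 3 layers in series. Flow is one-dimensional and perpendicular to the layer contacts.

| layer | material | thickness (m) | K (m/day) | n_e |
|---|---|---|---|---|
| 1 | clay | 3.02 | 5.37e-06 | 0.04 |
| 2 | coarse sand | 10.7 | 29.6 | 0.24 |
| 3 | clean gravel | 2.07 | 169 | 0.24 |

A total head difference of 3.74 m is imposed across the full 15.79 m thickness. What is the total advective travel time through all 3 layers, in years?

With flow normal to the layers, continuity requires the same specific discharge q through every layer.
Σ(b_i/K_i) = 3.02/5.37e-06 + 10.7/29.6 + 2.07/169 = 5.624e+05 d.
q = Δh / Σ(b_i/K_i) = 3.74 / 5.624e+05 = 6.650e-06 m/day.
In each layer the seepage velocity is v_i = q/n_i, so the layer transit time is t_i = b_i·n_i / q:
  layer 1 (clay): t_1 = 3.02 × 0.04 / 6.650e-06 = 18165 d
  layer 2 (coarse sand): t_2 = 10.7 × 0.24 / 6.650e-06 = 3.862e+05 d
  layer 3 (clean gravel): t_3 = 2.07 × 0.24 / 6.650e-06 = 74704 d
Total t = Σ t_i = 4.790e+05 days = 1311 years.

1310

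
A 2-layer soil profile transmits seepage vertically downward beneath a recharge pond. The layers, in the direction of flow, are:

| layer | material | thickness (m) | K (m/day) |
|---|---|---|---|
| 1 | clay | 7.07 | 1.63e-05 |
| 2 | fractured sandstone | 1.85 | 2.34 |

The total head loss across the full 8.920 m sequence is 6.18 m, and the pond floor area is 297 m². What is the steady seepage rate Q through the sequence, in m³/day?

0.00423

Flow is perpendicular to layering, so the layers act in series and the equivalent K is the thickness-weighted harmonic mean.
Total thickness L = 7.07 + 1.85 = 8.920 m.
Σ(b_i/K_i) = 7.07/1.63e-05 + 1.85/2.34 = 4.337e+05 d.
K_eq = L / Σ(b_i/K_i) = 8.920 / 4.337e+05 = 2.057e-05 m/day.
Q = K_eq · A · (Δh/L) = 2.057e-05 × 297 × (6.18/8.920) = 0.004232 m³/day.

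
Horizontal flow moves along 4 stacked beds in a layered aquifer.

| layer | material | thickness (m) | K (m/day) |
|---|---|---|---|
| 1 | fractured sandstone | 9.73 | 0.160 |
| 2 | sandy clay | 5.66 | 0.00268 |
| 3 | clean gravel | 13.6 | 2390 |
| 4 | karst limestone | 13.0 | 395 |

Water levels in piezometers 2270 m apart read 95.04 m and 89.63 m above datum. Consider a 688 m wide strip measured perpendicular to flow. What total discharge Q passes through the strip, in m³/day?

Flow is parallel to layering, so each bed carries its own Darcy discharge and the transmissivities add.
Σ(K_i·b_i) = 0.160×9.73 + 0.00268×5.66 + 2390×13.6 + 395×13.0 = 37641 m²/day.
Hydraulic gradient i = (95.04 − 89.63) / 2270 = 5.41 / 2270 = 0.002383.
Q = Σ(K_i·b_i) · W · i = 37641 × 688 × 0.002383 = 61719 m³/day.

61700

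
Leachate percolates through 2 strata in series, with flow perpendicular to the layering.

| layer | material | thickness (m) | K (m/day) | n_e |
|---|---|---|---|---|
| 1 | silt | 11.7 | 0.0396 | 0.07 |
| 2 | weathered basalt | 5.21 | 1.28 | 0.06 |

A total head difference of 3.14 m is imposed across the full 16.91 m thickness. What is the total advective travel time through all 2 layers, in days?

108

With flow normal to the layers, continuity requires the same specific discharge q through every layer.
Σ(b_i/K_i) = 11.7/0.0396 + 5.21/1.28 = 299.5 d.
q = Δh / Σ(b_i/K_i) = 3.14 / 299.5 = 0.01048 m/day.
In each layer the seepage velocity is v_i = q/n_i, so the layer transit time is t_i = b_i·n_i / q:
  layer 1 (silt): t_1 = 11.7 × 0.07 / 0.01048 = 78.12 d
  layer 2 (weathered basalt): t_2 = 5.21 × 0.06 / 0.01048 = 29.82 d
Total t = Σ t_i = 107.9 days.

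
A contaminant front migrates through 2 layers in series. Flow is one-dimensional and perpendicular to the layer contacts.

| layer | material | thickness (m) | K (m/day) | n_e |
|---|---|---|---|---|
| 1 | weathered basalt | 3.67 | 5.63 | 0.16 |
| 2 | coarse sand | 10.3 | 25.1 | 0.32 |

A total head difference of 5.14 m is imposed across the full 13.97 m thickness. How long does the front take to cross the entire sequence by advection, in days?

With flow normal to the layers, continuity requires the same specific discharge q through every layer.
Σ(b_i/K_i) = 3.67/5.63 + 10.3/25.1 = 1.062 d.
q = Δh / Σ(b_i/K_i) = 5.14 / 1.062 = 4.839 m/day.
In each layer the seepage velocity is v_i = q/n_i, so the layer transit time is t_i = b_i·n_i / q:
  layer 1 (weathered basalt): t_1 = 3.67 × 0.16 / 4.839 = 0.1213 d
  layer 2 (coarse sand): t_2 = 10.3 × 0.32 / 4.839 = 0.6811 d
Total t = Σ t_i = 0.8025 days.

0.802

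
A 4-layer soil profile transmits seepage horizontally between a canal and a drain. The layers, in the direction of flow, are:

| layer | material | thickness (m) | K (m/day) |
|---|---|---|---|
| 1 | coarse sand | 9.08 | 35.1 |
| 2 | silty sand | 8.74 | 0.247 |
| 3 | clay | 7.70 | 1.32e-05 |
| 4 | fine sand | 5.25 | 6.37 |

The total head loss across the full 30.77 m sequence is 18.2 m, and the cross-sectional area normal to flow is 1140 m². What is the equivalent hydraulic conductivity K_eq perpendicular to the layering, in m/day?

5.27e-05

Flow is perpendicular to layering, so the layers act in series and the equivalent K is the thickness-weighted harmonic mean.
Total thickness L = 9.08 + 8.74 + 7.70 + 5.25 = 30.77 m.
Σ(b_i/K_i) = 9.08/35.1 + 8.74/0.247 + 7.70/1.32e-05 + 5.25/6.37 = 5.834e+05 d.
K_eq = L / Σ(b_i/K_i) = 30.77 / 5.834e+05 = 5.275e-05 m/day.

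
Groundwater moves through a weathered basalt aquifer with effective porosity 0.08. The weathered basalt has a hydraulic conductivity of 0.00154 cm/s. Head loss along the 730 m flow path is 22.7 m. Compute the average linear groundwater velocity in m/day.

Convert K: 0.00154 cm/s × 864 = 1.331 m/day.
Hydraulic gradient i = Δh / L = 22.7 / 730 = 0.03110.
Darcy flux q = K · i = 1.331 × 0.03110 = 0.04137 m/day.
Seepage velocity v = q / n_e = 0.04137 / 0.08 = 0.5172 m/day.

0.517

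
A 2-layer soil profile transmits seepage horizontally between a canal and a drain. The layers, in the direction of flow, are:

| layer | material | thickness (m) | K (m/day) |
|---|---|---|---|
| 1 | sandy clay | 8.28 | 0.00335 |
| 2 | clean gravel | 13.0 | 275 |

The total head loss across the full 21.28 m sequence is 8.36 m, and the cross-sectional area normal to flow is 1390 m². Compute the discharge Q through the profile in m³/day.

Flow is perpendicular to layering, so the layers act in series and the equivalent K is the thickness-weighted harmonic mean.
Total thickness L = 8.28 + 13.0 = 21.28 m.
Σ(b_i/K_i) = 8.28/0.00335 + 13.0/275 = 2472 d.
K_eq = L / Σ(b_i/K_i) = 21.28 / 2472 = 0.008609 m/day.
Q = K_eq · A · (Δh/L) = 0.008609 × 1390 × (8.36/21.28) = 4.701 m³/day.

4.70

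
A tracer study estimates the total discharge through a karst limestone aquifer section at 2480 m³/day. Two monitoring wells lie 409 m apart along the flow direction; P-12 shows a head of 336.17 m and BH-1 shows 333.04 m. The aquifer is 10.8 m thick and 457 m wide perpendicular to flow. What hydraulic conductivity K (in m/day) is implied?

65.7

Cross-sectional area A = 457 × 10.8 = 4936 m².
Hydraulic gradient i = (336.17 − 333.04) / 409 = 3.13 / 409 = 0.007653.
From Q = K·A·i, K = Q / (A·i) = 2480 / (4936 × 0.007653) = 65.66 m/day.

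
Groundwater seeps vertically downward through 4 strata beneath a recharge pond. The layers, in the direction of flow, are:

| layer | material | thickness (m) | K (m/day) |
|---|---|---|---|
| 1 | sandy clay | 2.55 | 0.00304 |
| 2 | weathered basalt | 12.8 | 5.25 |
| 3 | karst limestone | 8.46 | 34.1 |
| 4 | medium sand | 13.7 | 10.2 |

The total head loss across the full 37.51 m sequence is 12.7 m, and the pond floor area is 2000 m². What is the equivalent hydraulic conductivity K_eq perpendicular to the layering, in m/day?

0.0445

Flow is perpendicular to layering, so the layers act in series and the equivalent K is the thickness-weighted harmonic mean.
Total thickness L = 2.55 + 12.8 + 8.46 + 13.7 = 37.51 m.
Σ(b_i/K_i) = 2.55/0.00304 + 12.8/5.25 + 8.46/34.1 + 13.7/10.2 = 842.8 d.
K_eq = L / Σ(b_i/K_i) = 37.51 / 842.8 = 0.04450 m/day.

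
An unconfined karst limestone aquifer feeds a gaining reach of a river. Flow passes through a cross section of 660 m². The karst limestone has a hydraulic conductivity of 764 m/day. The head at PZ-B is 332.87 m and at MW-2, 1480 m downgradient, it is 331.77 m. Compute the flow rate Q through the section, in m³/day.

Hydraulic gradient i = (332.87 − 331.77) / 1480 = 1.1 / 1480 = 0.0007432.
Darcy's law: Q = K · A · i = 764.0 × 660.0 × 0.0007432 = 374.8 m³/day.

375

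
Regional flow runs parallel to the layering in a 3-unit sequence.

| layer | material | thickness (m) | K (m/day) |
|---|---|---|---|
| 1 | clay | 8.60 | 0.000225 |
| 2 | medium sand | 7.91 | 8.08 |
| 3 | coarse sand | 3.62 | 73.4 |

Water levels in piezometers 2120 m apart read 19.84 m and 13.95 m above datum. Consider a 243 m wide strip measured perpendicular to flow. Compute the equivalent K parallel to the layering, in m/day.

16.4

Flow is parallel to layering, so each bed carries its own Darcy discharge and the transmissivities add.
Σ(K_i·b_i) = 0.000225×8.60 + 8.08×7.91 + 73.4×3.62 = 329.6 m²/day.
Total thickness b = 20.13 m, so K_eq = Σ(K_i·b_i)/b = 16.37 m/day.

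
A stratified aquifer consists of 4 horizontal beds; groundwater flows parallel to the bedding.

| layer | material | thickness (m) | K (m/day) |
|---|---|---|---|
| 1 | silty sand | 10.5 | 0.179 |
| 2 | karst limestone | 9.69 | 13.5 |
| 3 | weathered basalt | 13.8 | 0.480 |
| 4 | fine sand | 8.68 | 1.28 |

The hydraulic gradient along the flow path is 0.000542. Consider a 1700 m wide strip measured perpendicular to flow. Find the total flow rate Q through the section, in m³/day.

Flow is parallel to layering, so each bed carries its own Darcy discharge and the transmissivities add.
Σ(K_i·b_i) = 0.179×10.5 + 13.5×9.69 + 0.480×13.8 + 1.28×8.68 = 150.4 m²/day.
Hydraulic gradient i = 0.000542.
Q = Σ(K_i·b_i) · W · i = 150.4 × 1700 × 0.0005420 = 138.6 m³/day.

139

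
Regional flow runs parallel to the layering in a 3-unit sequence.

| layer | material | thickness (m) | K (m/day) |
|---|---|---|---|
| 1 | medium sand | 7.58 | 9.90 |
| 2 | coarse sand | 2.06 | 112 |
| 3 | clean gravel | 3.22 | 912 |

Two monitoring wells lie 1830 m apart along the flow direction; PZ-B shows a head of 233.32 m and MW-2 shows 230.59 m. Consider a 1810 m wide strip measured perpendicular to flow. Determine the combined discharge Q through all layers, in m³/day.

Flow is parallel to layering, so each bed carries its own Darcy discharge and the transmissivities add.
Σ(K_i·b_i) = 9.90×7.58 + 112×2.06 + 912×3.22 = 3242 m²/day.
Hydraulic gradient i = (233.32 − 230.59) / 1830 = 2.73 / 1830 = 0.001492.
Q = Σ(K_i·b_i) · W · i = 3242 × 1810 × 0.001492 = 8755 m³/day.

8760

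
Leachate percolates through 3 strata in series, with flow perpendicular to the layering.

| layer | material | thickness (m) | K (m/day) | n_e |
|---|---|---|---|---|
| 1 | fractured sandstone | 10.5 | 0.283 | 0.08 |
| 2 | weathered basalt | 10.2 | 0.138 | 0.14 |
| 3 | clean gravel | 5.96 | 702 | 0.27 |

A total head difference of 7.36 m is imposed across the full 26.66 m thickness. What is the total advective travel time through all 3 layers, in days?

58.5

With flow normal to the layers, continuity requires the same specific discharge q through every layer.
Σ(b_i/K_i) = 10.5/0.283 + 10.2/0.138 + 5.96/702 = 111.0 d.
q = Δh / Σ(b_i/K_i) = 7.36 / 111.0 = 0.06629 m/day.
In each layer the seepage velocity is v_i = q/n_i, so the layer transit time is t_i = b_i·n_i / q:
  layer 1 (fractured sandstone): t_1 = 10.5 × 0.08 / 0.06629 = 12.67 d
  layer 2 (weathered basalt): t_2 = 10.2 × 0.14 / 0.06629 = 21.54 d
  layer 3 (clean gravel): t_3 = 5.96 × 0.27 / 0.06629 = 24.27 d
Total t = Σ t_i = 58.49 days.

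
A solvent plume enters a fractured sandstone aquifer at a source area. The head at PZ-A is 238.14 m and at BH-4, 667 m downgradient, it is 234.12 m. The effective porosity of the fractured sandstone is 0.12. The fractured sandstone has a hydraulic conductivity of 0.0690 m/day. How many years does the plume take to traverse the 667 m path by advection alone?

527

Hydraulic gradient i = (238.14 − 234.12) / 667 = 4.02 / 667 = 0.006027.
Darcy flux q = K · i = 0.06900 × 0.006027 = 0.0004159 m/day.
Seepage velocity v = q / n_e = 0.0004159 / 0.12 = 0.003466 m/day.
Travel time t = L / v = 667 / 0.003466 = 1.925e+05 days = 526.9 years.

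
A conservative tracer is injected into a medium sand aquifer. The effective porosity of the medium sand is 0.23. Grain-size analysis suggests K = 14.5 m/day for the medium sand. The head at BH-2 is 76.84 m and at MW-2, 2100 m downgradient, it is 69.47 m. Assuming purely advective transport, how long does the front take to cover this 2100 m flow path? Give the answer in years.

Hydraulic gradient i = (76.84 − 69.47) / 2100 = 7.37 / 2100 = 0.003510.
Darcy flux q = K · i = 14.50 × 0.003510 = 0.05089 m/day.
Seepage velocity v = q / n_e = 0.05089 / 0.23 = 0.2213 m/day.
Travel time t = L / v = 2100 / 0.2213 = 9491 days = 25.99 years.

26.0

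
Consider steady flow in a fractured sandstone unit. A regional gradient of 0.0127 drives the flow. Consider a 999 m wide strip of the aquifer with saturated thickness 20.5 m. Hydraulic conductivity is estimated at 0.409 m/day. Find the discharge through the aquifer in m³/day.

Cross-sectional area A = 999 × 20.5 = 20480 m².
Hydraulic gradient i = 0.0127.
Darcy's law: Q = K · A · i = 0.4090 × 20480 × 0.01270 = 106.4 m³/day.

106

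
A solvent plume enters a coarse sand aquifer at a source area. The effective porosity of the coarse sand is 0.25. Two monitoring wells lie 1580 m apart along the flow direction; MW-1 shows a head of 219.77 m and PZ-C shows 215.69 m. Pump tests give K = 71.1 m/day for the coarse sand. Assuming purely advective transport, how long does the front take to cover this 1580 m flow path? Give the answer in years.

5.89

Hydraulic gradient i = (219.77 − 215.69) / 1580 = 4.08 / 1580 = 0.002582.
Darcy flux q = K · i = 71.10 × 0.002582 = 0.1836 m/day.
Seepage velocity v = q / n_e = 0.1836 / 0.25 = 0.7344 m/day.
Travel time t = L / v = 1580 / 0.7344 = 2151 days = 5.890 years.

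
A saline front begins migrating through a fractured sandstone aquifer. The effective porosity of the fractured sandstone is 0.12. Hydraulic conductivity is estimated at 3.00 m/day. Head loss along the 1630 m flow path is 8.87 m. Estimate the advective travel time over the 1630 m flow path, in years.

Hydraulic gradient i = Δh / L = 8.87 / 1630 = 0.005442.
Darcy flux q = K · i = 3.000 × 0.005442 = 0.01633 m/day.
Seepage velocity v = q / n_e = 0.01633 / 0.12 = 0.1360 m/day.
Travel time t = L / v = 1630 / 0.1360 = 11982 days = 32.80 years.

32.8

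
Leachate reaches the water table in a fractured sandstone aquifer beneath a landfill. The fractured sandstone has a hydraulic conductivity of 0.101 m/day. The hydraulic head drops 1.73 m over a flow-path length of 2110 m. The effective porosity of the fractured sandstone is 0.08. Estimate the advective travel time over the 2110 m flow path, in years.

5580

Hydraulic gradient i = Δh / L = 1.73 / 2110 = 0.0008199.
Darcy flux q = K · i = 0.1010 × 0.0008199 = 8.281e-05 m/day.
Seepage velocity v = q / n_e = 8.281e-05 / 0.08 = 0.001035 m/day.
Travel time t = L / v = 2110 / 0.001035 = 2.038e+06 days = 5581 years.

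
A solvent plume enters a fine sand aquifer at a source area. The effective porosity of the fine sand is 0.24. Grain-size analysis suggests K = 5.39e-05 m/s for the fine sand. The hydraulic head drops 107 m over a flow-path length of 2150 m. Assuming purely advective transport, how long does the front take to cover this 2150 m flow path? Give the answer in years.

6.10

Convert K: 5.39e-05 m/s × 86400 = 4.657 m/day.
Hydraulic gradient i = Δh / L = 107 / 2150 = 0.04977.
Darcy flux q = K · i = 4.657 × 0.04977 = 0.2318 m/day.
Seepage velocity v = q / n_e = 0.2318 / 0.24 = 0.9657 m/day.
Travel time t = L / v = 2150 / 0.9657 = 2226 days = 6.096 years.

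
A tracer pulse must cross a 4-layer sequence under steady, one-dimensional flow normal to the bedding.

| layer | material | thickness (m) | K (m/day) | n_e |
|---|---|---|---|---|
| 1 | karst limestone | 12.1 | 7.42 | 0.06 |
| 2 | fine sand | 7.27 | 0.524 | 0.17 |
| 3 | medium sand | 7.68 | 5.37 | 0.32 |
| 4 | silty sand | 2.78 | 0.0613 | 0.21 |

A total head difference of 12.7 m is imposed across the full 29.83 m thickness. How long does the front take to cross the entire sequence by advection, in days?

With flow normal to the layers, continuity requires the same specific discharge q through every layer.
Σ(b_i/K_i) = 12.1/7.42 + 7.27/0.524 + 7.68/5.37 + 2.78/0.0613 = 62.29 d.
q = Δh / Σ(b_i/K_i) = 12.7 / 62.29 = 0.2039 m/day.
In each layer the seepage velocity is v_i = q/n_i, so the layer transit time is t_i = b_i·n_i / q:
  layer 1 (karst limestone): t_1 = 12.1 × 0.06 / 0.2039 = 3.561 d
  layer 2 (fine sand): t_2 = 7.27 × 0.17 / 0.2039 = 6.061 d
  layer 3 (medium sand): t_3 = 7.68 × 0.32 / 0.2039 = 12.05 d
  layer 4 (silty sand): t_4 = 2.78 × 0.21 / 0.2039 = 2.863 d
Total t = Σ t_i = 24.54 days.

24.5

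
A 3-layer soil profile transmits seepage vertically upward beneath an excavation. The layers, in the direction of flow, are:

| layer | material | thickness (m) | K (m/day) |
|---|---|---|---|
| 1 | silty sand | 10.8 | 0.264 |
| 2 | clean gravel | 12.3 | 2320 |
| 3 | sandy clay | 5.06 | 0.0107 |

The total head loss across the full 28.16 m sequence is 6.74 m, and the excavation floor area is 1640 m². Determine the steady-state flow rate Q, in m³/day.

21.5

Flow is perpendicular to layering, so the layers act in series and the equivalent K is the thickness-weighted harmonic mean.
Total thickness L = 10.8 + 12.3 + 5.06 = 28.16 m.
Σ(b_i/K_i) = 10.8/0.264 + 12.3/2320 + 5.06/0.0107 = 513.8 d.
K_eq = L / Σ(b_i/K_i) = 28.16 / 513.8 = 0.05481 m/day.
Q = K_eq · A · (Δh/L) = 0.05481 × 1640 × (6.74/28.16) = 21.51 m³/day.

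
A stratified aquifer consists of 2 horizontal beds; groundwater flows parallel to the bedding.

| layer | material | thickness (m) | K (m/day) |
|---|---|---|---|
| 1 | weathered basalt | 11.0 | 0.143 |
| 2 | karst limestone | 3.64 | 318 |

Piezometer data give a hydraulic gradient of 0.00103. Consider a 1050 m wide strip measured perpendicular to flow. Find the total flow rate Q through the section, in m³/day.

Flow is parallel to layering, so each bed carries its own Darcy discharge and the transmissivities add.
Σ(K_i·b_i) = 0.143×11.0 + 318×3.64 = 1159 m²/day.
Hydraulic gradient i = 0.00103.
Q = Σ(K_i·b_i) · W · i = 1159 × 1050 × 0.001030 = 1254 m³/day.

1250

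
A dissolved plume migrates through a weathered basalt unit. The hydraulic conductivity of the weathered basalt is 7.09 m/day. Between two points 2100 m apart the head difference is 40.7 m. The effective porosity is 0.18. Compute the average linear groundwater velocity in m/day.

0.763

Hydraulic gradient i = Δh / L = 40.7 / 2100 = 0.01938.
Darcy flux q = K · i = 7.090 × 0.01938 = 0.1374 m/day.
Seepage velocity v = q / n_e = 0.1374 / 0.18 = 0.7634 m/day.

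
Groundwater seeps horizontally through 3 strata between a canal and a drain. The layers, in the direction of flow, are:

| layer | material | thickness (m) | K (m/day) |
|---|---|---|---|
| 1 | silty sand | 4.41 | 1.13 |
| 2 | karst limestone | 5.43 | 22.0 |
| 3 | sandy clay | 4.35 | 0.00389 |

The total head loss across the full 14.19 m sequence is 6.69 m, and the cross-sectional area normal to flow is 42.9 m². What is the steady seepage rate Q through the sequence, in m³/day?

0.256

Flow is perpendicular to layering, so the layers act in series and the equivalent K is the thickness-weighted harmonic mean.
Total thickness L = 4.41 + 5.43 + 4.35 = 14.19 m.
Σ(b_i/K_i) = 4.41/1.13 + 5.43/22.0 + 4.35/0.00389 = 1122 d.
K_eq = L / Σ(b_i/K_i) = 14.19 / 1122 = 0.01264 m/day.
Q = K_eq · A · (Δh/L) = 0.01264 × 42.9 × (6.69/14.19) = 0.2557 m³/day.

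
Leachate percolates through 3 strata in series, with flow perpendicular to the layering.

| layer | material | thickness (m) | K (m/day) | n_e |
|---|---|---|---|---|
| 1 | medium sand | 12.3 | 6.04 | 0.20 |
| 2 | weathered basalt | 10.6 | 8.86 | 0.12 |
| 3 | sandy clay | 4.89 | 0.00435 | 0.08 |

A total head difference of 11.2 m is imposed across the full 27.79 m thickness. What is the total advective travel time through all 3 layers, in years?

With flow normal to the layers, continuity requires the same specific discharge q through every layer.
Σ(b_i/K_i) = 12.3/6.04 + 10.6/8.86 + 4.89/0.00435 = 1127 d.
q = Δh / Σ(b_i/K_i) = 11.2 / 1127 = 0.009935 m/day.
In each layer the seepage velocity is v_i = q/n_i, so the layer transit time is t_i = b_i·n_i / q:
  layer 1 (medium sand): t_1 = 12.3 × 0.20 / 0.009935 = 247.6 d
  layer 2 (weathered basalt): t_2 = 10.6 × 0.12 / 0.009935 = 128.0 d
  layer 3 (sandy clay): t_3 = 4.89 × 0.08 / 0.009935 = 39.38 d
Total t = Σ t_i = 415.0 days = 1.136 years.

1.14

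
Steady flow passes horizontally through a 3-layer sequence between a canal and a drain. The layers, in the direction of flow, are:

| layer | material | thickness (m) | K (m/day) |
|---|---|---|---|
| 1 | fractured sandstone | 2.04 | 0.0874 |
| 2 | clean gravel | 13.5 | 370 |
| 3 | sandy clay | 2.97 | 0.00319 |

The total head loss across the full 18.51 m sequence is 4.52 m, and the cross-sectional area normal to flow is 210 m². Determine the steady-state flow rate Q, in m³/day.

0.995

Flow is perpendicular to layering, so the layers act in series and the equivalent K is the thickness-weighted harmonic mean.
Total thickness L = 2.04 + 13.5 + 2.97 = 18.51 m.
Σ(b_i/K_i) = 2.04/0.0874 + 13.5/370 + 2.97/0.00319 = 954.4 d.
K_eq = L / Σ(b_i/K_i) = 18.51 / 954.4 = 0.01939 m/day.
Q = K_eq · A · (Δh/L) = 0.01939 × 210 × (4.52/18.51) = 0.9945 m³/day.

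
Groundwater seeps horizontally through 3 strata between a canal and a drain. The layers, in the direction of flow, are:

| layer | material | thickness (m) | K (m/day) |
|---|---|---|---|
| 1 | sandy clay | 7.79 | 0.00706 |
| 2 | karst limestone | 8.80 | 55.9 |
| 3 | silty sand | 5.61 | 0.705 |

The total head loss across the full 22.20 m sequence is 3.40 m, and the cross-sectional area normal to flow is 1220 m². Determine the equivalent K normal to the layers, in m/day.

Flow is perpendicular to layering, so the layers act in series and the equivalent K is the thickness-weighted harmonic mean.
Total thickness L = 7.79 + 8.80 + 5.61 = 22.20 m.
Σ(b_i/K_i) = 7.79/0.00706 + 8.80/55.9 + 5.61/0.705 = 1112 d.
K_eq = L / Σ(b_i/K_i) = 22.20 / 1112 = 0.01997 m/day.

0.0200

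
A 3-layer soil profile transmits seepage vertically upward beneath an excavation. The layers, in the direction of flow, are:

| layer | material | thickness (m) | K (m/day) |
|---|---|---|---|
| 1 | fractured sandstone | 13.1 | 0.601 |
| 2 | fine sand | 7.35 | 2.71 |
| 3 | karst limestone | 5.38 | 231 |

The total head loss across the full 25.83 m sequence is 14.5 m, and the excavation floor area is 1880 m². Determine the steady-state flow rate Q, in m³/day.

Flow is perpendicular to layering, so the layers act in series and the equivalent K is the thickness-weighted harmonic mean.
Total thickness L = 13.1 + 7.35 + 5.38 = 25.83 m.
Σ(b_i/K_i) = 13.1/0.601 + 7.35/2.71 + 5.38/231 = 24.53 d.
K_eq = L / Σ(b_i/K_i) = 25.83 / 24.53 = 1.053 m/day.
Q = K_eq · A · (Δh/L) = 1.053 × 1880 × (14.5/25.83) = 1111 m³/day.

1110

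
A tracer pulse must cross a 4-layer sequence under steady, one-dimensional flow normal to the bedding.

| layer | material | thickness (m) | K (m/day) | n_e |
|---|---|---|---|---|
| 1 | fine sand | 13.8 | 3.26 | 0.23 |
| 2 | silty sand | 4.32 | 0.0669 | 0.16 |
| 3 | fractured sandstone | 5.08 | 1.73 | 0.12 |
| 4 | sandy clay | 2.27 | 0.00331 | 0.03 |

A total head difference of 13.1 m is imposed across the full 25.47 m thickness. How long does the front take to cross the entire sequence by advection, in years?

With flow normal to the layers, continuity requires the same specific discharge q through every layer.
Σ(b_i/K_i) = 13.8/3.26 + 4.32/0.0669 + 5.08/1.73 + 2.27/0.00331 = 757.5 d.
q = Δh / Σ(b_i/K_i) = 13.1 / 757.5 = 0.01729 m/day.
In each layer the seepage velocity is v_i = q/n_i, so the layer transit time is t_i = b_i·n_i / q:
  layer 1 (fine sand): t_1 = 13.8 × 0.23 / 0.01729 = 183.5 d
  layer 2 (silty sand): t_2 = 4.32 × 0.16 / 0.01729 = 39.97 d
  layer 3 (fractured sandstone): t_3 = 5.08 × 0.12 / 0.01729 = 35.25 d
  layer 4 (sandy clay): t_4 = 2.27 × 0.03 / 0.01729 = 3.938 d
Total t = Σ t_i = 262.7 days = 0.7192 years.

0.719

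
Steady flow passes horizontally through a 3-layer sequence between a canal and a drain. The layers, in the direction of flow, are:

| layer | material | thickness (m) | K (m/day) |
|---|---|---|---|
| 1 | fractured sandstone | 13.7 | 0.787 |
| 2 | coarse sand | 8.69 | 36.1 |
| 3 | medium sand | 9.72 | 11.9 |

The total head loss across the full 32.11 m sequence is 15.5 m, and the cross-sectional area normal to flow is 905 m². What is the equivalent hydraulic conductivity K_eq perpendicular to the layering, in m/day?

Flow is perpendicular to layering, so the layers act in series and the equivalent K is the thickness-weighted harmonic mean.
Total thickness L = 13.7 + 8.69 + 9.72 = 32.11 m.
Σ(b_i/K_i) = 13.7/0.787 + 8.69/36.1 + 9.72/11.9 = 18.47 d.
K_eq = L / Σ(b_i/K_i) = 32.11 / 18.47 = 1.739 m/day.

1.74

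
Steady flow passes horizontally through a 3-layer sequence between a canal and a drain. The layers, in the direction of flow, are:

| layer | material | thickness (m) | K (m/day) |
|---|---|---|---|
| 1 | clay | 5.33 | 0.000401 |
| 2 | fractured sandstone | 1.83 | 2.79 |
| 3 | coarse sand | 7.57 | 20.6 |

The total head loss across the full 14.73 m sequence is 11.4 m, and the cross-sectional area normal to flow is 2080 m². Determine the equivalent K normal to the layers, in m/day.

0.00111

Flow is perpendicular to layering, so the layers act in series and the equivalent K is the thickness-weighted harmonic mean.
Total thickness L = 5.33 + 1.83 + 7.57 = 14.73 m.
Σ(b_i/K_i) = 5.33/0.000401 + 1.83/2.79 + 7.57/20.6 = 13293 d.
K_eq = L / Σ(b_i/K_i) = 14.73 / 13293 = 0.001108 m/day.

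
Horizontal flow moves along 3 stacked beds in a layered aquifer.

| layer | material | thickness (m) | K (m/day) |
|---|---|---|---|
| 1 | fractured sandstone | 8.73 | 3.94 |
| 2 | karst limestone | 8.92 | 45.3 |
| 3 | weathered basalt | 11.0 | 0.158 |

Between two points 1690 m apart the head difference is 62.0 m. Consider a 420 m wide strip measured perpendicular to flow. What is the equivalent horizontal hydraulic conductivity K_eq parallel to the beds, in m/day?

15.4

Flow is parallel to layering, so each bed carries its own Darcy discharge and the transmissivities add.
Σ(K_i·b_i) = 3.94×8.73 + 45.3×8.92 + 0.158×11.0 = 440.2 m²/day.
Total thickness b = 28.65 m, so K_eq = Σ(K_i·b_i)/b = 15.37 m/day.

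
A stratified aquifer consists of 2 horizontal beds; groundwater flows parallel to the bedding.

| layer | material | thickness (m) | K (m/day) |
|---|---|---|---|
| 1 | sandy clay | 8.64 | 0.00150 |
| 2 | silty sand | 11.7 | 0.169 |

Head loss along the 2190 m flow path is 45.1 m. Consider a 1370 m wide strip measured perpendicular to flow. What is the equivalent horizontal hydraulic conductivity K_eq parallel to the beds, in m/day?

0.0978

Flow is parallel to layering, so each bed carries its own Darcy discharge and the transmissivities add.
Σ(K_i·b_i) = 0.00150×8.64 + 0.169×11.7 = 1.990 m²/day.
Total thickness b = 20.34 m, so K_eq = Σ(K_i·b_i)/b = 0.09785 m/day.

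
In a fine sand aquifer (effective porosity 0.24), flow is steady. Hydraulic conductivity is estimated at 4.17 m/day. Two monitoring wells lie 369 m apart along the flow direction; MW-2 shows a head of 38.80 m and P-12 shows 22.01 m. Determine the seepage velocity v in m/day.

Hydraulic gradient i = (38.80 − 22.01) / 369 = 16.79 / 369 = 0.04550.
Darcy flux q = K · i = 4.170 × 0.04550 = 0.1897 m/day.
Seepage velocity v = q / n_e = 0.1897 / 0.24 = 0.7906 m/day.

0.791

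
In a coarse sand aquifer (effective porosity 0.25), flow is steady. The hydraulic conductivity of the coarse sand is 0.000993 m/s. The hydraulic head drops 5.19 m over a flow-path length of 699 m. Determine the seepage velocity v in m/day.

2.55

Convert K: 0.000993 m/s × 86400 = 85.80 m/day.
Hydraulic gradient i = Δh / L = 5.19 / 699 = 0.007425.
Darcy flux q = K · i = 85.80 × 0.007425 = 0.6370 m/day.
Seepage velocity v = q / n_e = 0.6370 / 0.25 = 2.548 m/day.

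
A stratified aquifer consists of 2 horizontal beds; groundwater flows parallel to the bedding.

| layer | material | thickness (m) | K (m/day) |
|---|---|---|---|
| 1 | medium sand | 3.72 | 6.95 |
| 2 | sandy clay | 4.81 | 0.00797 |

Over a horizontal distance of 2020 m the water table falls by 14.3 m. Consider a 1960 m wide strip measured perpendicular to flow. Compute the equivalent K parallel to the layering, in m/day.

Flow is parallel to layering, so each bed carries its own Darcy discharge and the transmissivities add.
Σ(K_i·b_i) = 6.95×3.72 + 0.00797×4.81 = 25.89 m²/day.
Total thickness b = 8.530 m, so K_eq = Σ(K_i·b_i)/b = 3.035 m/day.

3.04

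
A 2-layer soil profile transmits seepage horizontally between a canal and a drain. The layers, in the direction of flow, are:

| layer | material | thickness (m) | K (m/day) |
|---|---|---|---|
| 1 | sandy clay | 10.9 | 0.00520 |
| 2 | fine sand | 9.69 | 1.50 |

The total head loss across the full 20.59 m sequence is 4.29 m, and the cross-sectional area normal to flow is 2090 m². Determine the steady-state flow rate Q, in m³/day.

Flow is perpendicular to layering, so the layers act in series and the equivalent K is the thickness-weighted harmonic mean.
Total thickness L = 10.9 + 9.69 = 20.59 m.
Σ(b_i/K_i) = 10.9/0.00520 + 9.69/1.50 = 2103 d.
K_eq = L / Σ(b_i/K_i) = 20.59 / 2103 = 0.009793 m/day.
Q = K_eq · A · (Δh/L) = 0.009793 × 2090 × (4.29/20.59) = 4.264 m³/day.

4.26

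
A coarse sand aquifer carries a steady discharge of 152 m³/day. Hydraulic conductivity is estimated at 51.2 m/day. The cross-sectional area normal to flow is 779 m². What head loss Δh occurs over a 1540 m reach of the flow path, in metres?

From Q = K·A·i, i = Q / (K·A) = 152 / (51.20 × 779.0) = 0.003811.
Head loss Δh = i · L = 0.003811 × 1540 = 5.869 m.

5.87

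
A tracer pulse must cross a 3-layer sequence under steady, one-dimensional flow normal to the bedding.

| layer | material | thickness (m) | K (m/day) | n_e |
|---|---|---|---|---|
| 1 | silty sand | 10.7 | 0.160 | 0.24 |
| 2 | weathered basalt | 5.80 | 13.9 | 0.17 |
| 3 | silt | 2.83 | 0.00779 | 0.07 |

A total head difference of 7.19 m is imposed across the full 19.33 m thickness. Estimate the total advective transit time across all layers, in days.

With flow normal to the layers, continuity requires the same specific discharge q through every layer.
Σ(b_i/K_i) = 10.7/0.160 + 5.80/13.9 + 2.83/0.00779 = 430.6 d.
q = Δh / Σ(b_i/K_i) = 7.19 / 430.6 = 0.01670 m/day.
In each layer the seepage velocity is v_i = q/n_i, so the layer transit time is t_i = b_i·n_i / q:
  layer 1 (silty sand): t_1 = 10.7 × 0.24 / 0.01670 = 153.8 d
  layer 2 (weathered basalt): t_2 = 5.80 × 0.17 / 0.01670 = 59.05 d
  layer 3 (silt): t_3 = 2.83 × 0.07 / 0.01670 = 11.86 d
Total t = Σ t_i = 224.7 days.

225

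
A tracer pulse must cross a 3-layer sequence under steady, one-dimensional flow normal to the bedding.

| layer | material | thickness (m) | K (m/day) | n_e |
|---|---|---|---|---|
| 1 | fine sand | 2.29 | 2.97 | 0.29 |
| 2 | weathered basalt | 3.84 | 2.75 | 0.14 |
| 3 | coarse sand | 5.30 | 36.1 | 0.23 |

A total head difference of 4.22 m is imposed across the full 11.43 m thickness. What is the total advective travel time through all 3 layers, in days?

With flow normal to the layers, continuity requires the same specific discharge q through every layer.
Σ(b_i/K_i) = 2.29/2.97 + 3.84/2.75 + 5.30/36.1 = 2.314 d.
q = Δh / Σ(b_i/K_i) = 4.22 / 2.314 = 1.824 m/day.
In each layer the seepage velocity is v_i = q/n_i, so the layer transit time is t_i = b_i·n_i / q:
  layer 1 (fine sand): t_1 = 2.29 × 0.29 / 1.824 = 0.3642 d
  layer 2 (weathered basalt): t_2 = 3.84 × 0.14 / 1.824 = 0.2948 d
  layer 3 (coarse sand): t_3 = 5.30 × 0.23 / 1.824 = 0.6685 d
Total t = Σ t_i = 1.327 days.

1.33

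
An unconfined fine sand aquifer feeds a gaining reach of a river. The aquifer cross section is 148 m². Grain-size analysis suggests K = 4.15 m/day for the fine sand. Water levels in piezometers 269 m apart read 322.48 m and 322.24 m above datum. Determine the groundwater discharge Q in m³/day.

Hydraulic gradient i = (322.48 − 322.24) / 269 = 0.24 / 269 = 0.0008922.
Darcy's law: Q = K · A · i = 4.150 × 148.0 × 0.0008922 = 0.5480 m³/day.

0.548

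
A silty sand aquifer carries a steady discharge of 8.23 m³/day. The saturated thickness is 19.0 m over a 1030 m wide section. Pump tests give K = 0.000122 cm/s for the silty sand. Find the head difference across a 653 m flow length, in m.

2.61

Convert K: 0.000122 cm/s × 864 = 0.1054 m/day.
Cross-sectional area A = 1030 × 19.0 = 19570 m².
From Q = K·A·i, i = Q / (K·A) = 8.23 / (0.1054 × 19570) = 0.003990.
Head loss Δh = i · L = 0.003990 × 653 = 2.605 m.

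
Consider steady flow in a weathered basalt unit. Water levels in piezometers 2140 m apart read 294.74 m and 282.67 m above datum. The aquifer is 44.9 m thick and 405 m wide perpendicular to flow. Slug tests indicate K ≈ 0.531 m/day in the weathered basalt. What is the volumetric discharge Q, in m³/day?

54.5

Cross-sectional area A = 405 × 44.9 = 18184 m².
Hydraulic gradient i = (294.74 − 282.67) / 2140 = 12.07 / 2140 = 0.005640.
Darcy's law: Q = K · A · i = 0.5310 × 18184 × 0.005640 = 54.46 m³/day.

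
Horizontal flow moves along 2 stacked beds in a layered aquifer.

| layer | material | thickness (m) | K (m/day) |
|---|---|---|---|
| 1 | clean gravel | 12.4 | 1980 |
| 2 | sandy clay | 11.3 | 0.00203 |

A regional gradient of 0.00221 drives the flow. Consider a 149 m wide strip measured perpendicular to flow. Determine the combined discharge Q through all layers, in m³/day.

8080

Flow is parallel to layering, so each bed carries its own Darcy discharge and the transmissivities add.
Σ(K_i·b_i) = 1980×12.4 + 0.00203×11.3 = 24552 m²/day.
Hydraulic gradient i = 0.00221.
Q = Σ(K_i·b_i) · W · i = 24552 × 149 × 0.002210 = 8085 m³/day.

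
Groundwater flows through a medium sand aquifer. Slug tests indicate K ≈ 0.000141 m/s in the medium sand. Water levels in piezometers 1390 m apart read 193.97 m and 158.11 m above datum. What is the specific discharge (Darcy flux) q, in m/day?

Convert K: 0.000141 m/s × 86400 = 12.18 m/day.
Hydraulic gradient i = (193.97 − 158.11) / 1390 = 35.86 / 1390 = 0.02580.
Specific discharge q = K · i = 12.18 × 0.02580 = 0.3143 m/day.

0.314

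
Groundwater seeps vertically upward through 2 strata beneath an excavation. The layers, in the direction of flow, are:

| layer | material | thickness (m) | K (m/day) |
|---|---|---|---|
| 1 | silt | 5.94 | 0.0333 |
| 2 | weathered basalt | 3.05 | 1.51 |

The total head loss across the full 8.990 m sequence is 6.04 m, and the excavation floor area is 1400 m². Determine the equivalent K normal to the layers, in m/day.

0.0498

Flow is perpendicular to layering, so the layers act in series and the equivalent K is the thickness-weighted harmonic mean.
Total thickness L = 5.94 + 3.05 = 8.990 m.
Σ(b_i/K_i) = 5.94/0.0333 + 3.05/1.51 = 180.4 d.
K_eq = L / Σ(b_i/K_i) = 8.990 / 180.4 = 0.04983 m/day.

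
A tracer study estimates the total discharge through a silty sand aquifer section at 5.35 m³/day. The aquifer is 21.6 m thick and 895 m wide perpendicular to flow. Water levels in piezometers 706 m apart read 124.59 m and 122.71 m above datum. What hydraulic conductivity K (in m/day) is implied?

Cross-sectional area A = 895 × 21.6 = 19332 m².
Hydraulic gradient i = (124.59 − 122.71) / 706 = 1.88 / 706 = 0.002663.
From Q = K·A·i, K = Q / (A·i) = 5.35 / (19332 × 0.002663) = 0.1039 m/day.

0.104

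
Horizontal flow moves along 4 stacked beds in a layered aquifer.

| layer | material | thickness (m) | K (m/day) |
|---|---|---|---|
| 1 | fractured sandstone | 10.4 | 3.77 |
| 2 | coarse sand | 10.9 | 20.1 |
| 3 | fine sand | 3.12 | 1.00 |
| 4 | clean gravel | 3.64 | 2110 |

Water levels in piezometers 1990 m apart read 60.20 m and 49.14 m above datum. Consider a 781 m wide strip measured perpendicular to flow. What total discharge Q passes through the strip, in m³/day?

Flow is parallel to layering, so each bed carries its own Darcy discharge and the transmissivities add.
Σ(K_i·b_i) = 3.77×10.4 + 20.1×10.9 + 1.00×3.12 + 2110×3.64 = 7942 m²/day.
Hydraulic gradient i = (60.20 − 49.14) / 1990 = 11.06 / 1990 = 0.005558.
Q = Σ(K_i·b_i) · W · i = 7942 × 781 × 0.005558 = 34473 m³/day.

34500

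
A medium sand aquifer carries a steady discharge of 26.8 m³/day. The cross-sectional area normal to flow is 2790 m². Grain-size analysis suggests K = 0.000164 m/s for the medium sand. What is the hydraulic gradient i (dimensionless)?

Convert K: 0.000164 m/s × 86400 = 14.17 m/day.
From Q = K·A·i, i = Q / (K·A) = 26.8 / (14.17 × 2790) = 0.0006779.

0.000678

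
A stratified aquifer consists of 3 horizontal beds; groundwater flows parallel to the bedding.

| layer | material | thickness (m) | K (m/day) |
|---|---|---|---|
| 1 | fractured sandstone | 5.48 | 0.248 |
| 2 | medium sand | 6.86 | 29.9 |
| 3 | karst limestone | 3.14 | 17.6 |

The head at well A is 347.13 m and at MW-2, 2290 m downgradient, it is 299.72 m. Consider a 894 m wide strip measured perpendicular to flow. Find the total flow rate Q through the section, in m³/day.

4840

Flow is parallel to layering, so each bed carries its own Darcy discharge and the transmissivities add.
Σ(K_i·b_i) = 0.248×5.48 + 29.9×6.86 + 17.6×3.14 = 261.7 m²/day.
Hydraulic gradient i = (347.13 − 299.72) / 2290 = 47.41 / 2290 = 0.02070.
Q = Σ(K_i·b_i) · W · i = 261.7 × 894 × 0.02070 = 4844 m³/day.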